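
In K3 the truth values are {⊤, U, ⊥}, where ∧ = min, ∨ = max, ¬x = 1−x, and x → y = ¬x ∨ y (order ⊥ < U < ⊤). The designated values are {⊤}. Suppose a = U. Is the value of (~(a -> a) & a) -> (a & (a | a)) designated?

No

a -> a = U -> U = U  [~U | U]
~(a -> a) = ~U = U
~(a -> a) & a = U & U = U
a | a = U | U = U
a & (a | a) = U & U = U
(~(a -> a) & a) -> (a & (a | a)) = U -> U = U
U ∉ {⊤}.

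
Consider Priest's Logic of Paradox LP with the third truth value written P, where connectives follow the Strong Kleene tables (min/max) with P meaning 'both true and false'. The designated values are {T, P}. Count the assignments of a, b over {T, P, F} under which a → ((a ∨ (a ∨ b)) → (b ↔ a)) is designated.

8

Of the 9 assignments, 8 give a value in {T, P}.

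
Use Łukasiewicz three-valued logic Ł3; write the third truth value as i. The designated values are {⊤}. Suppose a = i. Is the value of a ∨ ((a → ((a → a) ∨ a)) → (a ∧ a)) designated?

No

a → a = i → i = ⊤
(a → a) ∨ a = ⊤ ∨ i = ⊤
a → ((a → a) ∨ a) = i → ⊤ = ⊤
a ∧ a = i ∧ i = i
(a → ((a → a) ∨ a)) → (a ∧ a) = ⊤ → i = i
a ∨ ((a → ((a → a) ∨ a)) → (a ∧ a)) = i ∨ i = i
i ∉ {⊤}.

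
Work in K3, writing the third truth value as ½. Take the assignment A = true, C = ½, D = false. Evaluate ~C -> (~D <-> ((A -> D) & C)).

~C = ~½ = ½
~D = ~false = true
A -> D = true -> false = false
(A -> D) & C = false & ½ = false
~D <-> ((A -> D) & C) = true <-> false = false
~C -> (~D <-> ((A -> D) & C)) = ½ -> false = ½  [~½ | false]

½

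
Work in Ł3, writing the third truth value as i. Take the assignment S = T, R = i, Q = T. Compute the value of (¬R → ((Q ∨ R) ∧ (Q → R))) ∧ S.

¬R = ¬i = i
Q ∨ R = T ∨ i = T
Q → R = T → i = i  [min(1, 1−1+½)]
(Q ∨ R) ∧ (Q → R) = T ∧ i = i
¬R → ((Q ∨ R) ∧ (Q → R)) = i → i = T
(¬R → ((Q ∨ R) ∧ (Q → R))) ∧ S = T ∧ T = T

T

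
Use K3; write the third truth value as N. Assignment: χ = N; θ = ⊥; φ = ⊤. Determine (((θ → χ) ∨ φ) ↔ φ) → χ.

θ → χ = ⊥ → N = ⊤  [¬⊥ ∨ N]
(θ → χ) ∨ φ = ⊤ ∨ ⊤ = ⊤
((θ → χ) ∨ φ) ↔ φ = ⊤ ↔ ⊤ = ⊤
(((θ → χ) ∨ φ) ↔ φ) → χ = ⊤ → N = N

N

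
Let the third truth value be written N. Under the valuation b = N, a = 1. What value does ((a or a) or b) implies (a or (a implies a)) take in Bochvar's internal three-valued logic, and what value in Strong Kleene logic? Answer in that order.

In Bochvar's internal three-valued logic: a or a = 1 or 1 = 1
(a or a) or b = 1 or N = N
a implies a = 1 implies 1 = 1
a or (a implies a) = 1 or 1 = 1
((a or a) or b) implies (a or (a implies a)) = N implies 1 = N
In Strong Kleene logic: a or a = 1 or 1 = 1
(a or a) or b = 1 or N = 1
a implies a = 1 implies 1 = 1
a or (a implies a) = 1 or 1 = 1
((a or a) or b) implies (a or (a implies a)) = 1 implies 1 = 1
They differ because Bochvar's internal three-valued logic and Strong Kleene logic treat N differently under the binary connectives.

N; 1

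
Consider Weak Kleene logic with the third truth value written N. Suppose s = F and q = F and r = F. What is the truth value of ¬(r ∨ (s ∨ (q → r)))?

q → r = F → F = T
s ∨ (q → r) = F ∨ T = T
r ∨ (s ∨ (q → r)) = F ∨ T = T
¬(r ∨ (s ∨ (q → r))) = ¬T = F

F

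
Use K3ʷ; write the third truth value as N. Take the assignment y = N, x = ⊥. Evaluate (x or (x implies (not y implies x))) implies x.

not y = not N = N
not y implies x = N implies ⊥ = N
x implies (not y implies x) = ⊥ implies N = N
x or (x implies (not y implies x)) = ⊥ or N = N
(x or (x implies (not y implies x))) implies x = N implies ⊥ = N

N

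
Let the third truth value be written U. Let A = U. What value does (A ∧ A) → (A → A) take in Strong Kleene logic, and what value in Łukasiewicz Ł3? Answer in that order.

U; 1

In Strong Kleene logic: A ∧ A = U ∧ U = U
A → A = U → U = U
(A ∧ A) → (A → A) = U → U = U
In Łukasiewicz Ł3: A ∧ A = U ∧ U = U
A → A = U → U = 1  [min(1, 1−½+½)]
(A ∧ A) → (A → A) = U → 1 = 1
They differ because Strong Kleene logic and Łukasiewicz Ł3 treat U differently under implication.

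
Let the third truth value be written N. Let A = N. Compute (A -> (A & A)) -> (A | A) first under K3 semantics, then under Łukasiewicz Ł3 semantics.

N; N

In K3: A & A = N & N = N
A -> (A & A) = N -> N = N  [~N | N]
A | A = N | N = N
(A -> (A & A)) -> (A | A) = N -> N = N
In Łukasiewicz Ł3: A & A = N & N = N
A -> (A & A) = N -> N = 1
A | A = N | N = N
(A -> (A & A)) -> (A | A) = 1 -> N = N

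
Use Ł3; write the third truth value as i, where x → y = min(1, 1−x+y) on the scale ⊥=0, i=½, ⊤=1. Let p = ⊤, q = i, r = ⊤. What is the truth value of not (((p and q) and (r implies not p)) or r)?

⊥

p and q = ⊤ and i = i
not p = not ⊤ = ⊥
r implies not p = ⊤ implies ⊥ = ⊥
(p and q) and (r implies not p) = i and ⊥ = ⊥
((p and q) and (r implies not p)) or r = ⊥ or ⊤ = ⊤
not (((p and q) and (r implies not p)) or r) = not ⊤ = ⊥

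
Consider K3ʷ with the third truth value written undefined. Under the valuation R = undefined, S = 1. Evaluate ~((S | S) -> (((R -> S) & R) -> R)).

undefined

S | S = 1 | 1 = 1
R -> S = undefined -> 1 = undefined  [any arg is the third value ⇒ result is the third value]
(R -> S) & R = undefined & undefined = undefined
((R -> S) & R) -> R = undefined -> undefined = undefined
(S | S) -> (((R -> S) & R) -> R) = 1 -> undefined = undefined
~((S | S) -> (((R -> S) & R) -> R)) = ~undefined = undefined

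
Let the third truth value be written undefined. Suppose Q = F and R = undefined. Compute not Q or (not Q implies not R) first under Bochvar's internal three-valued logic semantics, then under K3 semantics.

undefined; T

In Bochvar's internal three-valued logic: not Q = not F = T
not Q = not F = T
not R = not undefined = undefined
not Q implies not R = T implies undefined = undefined
not Q or (not Q implies not R) = T or undefined = undefined
In K3: not Q = not F = T
not Q = not F = T
not R = not undefined = undefined
not Q implies not R = T implies undefined = undefined  [not T or undefined]
not Q or (not Q implies not R) = T or undefined = T
They differ because Bochvar's internal three-valued logic and K3 treat undefined differently under the binary connectives.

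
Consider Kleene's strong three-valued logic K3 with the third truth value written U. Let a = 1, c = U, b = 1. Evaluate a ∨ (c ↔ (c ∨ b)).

c ∨ b = U ∨ 1 = 1
c ↔ (c ∨ b) = U ↔ 1 = U
a ∨ (c ↔ (c ∨ b)) = 1 ∨ U = 1

1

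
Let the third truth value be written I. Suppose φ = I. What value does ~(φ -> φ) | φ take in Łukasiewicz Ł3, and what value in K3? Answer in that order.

In Łukasiewicz Ł3: φ -> φ = I -> I = True  [min(1, 1−½+½)]
~(φ -> φ) = ~True = False
~(φ -> φ) | φ = False | I = I
In K3: φ -> φ = I -> I = I
~(φ -> φ) = ~I = I
~(φ -> φ) | φ = I | I = I

I; I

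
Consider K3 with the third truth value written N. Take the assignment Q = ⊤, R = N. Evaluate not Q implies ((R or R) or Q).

⊤

not Q = not ⊤ = ⊥
R or R = N or N = N
(R or R) or Q = N or ⊤ = ⊤
not Q implies ((R or R) or Q) = ⊥ implies ⊤ = ⊤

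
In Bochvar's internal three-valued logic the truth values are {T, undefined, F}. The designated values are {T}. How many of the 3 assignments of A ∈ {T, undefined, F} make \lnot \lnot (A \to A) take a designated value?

A=T: T ✓
A=undefined: undefined ·
A=F: T ✓

2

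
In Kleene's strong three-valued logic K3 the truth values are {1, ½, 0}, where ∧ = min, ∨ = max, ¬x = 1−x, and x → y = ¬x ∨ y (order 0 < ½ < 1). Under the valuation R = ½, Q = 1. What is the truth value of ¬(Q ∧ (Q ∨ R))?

Q ∨ R = 1 ∨ ½ = 1
Q ∧ (Q ∨ R) = 1 ∧ 1 = 1
¬(Q ∧ (Q ∨ R)) = ¬1 = 0

0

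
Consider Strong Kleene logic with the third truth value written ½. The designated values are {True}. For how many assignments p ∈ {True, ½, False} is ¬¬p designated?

1

p=True: True ✓
p=½: ½ ·
p=False: False ·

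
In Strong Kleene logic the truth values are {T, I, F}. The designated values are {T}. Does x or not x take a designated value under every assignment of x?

Countermodel: x=I gives I, which is not designated.

No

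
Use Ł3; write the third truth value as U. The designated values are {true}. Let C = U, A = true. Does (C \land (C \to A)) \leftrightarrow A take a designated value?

No

C \to A = U \to true = true  [min(1, 1−½+1)]
C \land (C \to A) = U \land true = U
(C \land (C \to A)) \leftrightarrow A = U \leftrightarrow true = U
U ∉ {true}.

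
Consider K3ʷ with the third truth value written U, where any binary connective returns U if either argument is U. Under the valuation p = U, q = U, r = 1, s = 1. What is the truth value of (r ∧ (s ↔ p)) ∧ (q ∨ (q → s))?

U

s ↔ p = 1 ↔ U = U
r ∧ (s ↔ p) = 1 ∧ U = U
q → s = U → 1 = U  [any arg is the third value ⇒ result is the third value]
q ∨ (q → s) = U ∨ U = U
(r ∧ (s ↔ p)) ∧ (q ∨ (q → s)) = U ∧ U = U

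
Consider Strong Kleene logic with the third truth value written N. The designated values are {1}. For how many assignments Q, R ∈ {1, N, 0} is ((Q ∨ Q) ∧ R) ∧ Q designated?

1

Designated under: (Q=1, R=1).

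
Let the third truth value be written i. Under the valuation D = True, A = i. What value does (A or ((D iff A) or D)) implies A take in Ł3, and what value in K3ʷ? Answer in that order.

In Ł3: D iff A = True iff i = i  [1 − |1−½|]
(D iff A) or D = i or True = True
A or ((D iff A) or D) = i or True = True
(A or ((D iff A) or D)) implies A = True implies i = i
In K3ʷ: D iff A = True iff i = i
(D iff A) or D = i or True = i
A or ((D iff A) or D) = i or i = i
(A or ((D iff A) or D)) implies A = i implies i = i  [any arg is the third value ⇒ result is the third value]

i; i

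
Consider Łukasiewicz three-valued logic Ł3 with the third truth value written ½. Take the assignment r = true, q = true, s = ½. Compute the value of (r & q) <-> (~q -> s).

true

r & q = true & true = true
~q = ~true = false
~q -> s = false -> ½ = true  [min(1, 1−0+½)]
(r & q) <-> (~q -> s) = true <-> true = true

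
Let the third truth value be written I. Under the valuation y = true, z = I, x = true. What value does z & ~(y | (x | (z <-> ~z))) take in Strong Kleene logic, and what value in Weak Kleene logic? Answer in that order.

false; I

In Strong Kleene logic: ~z = ~I = I
z <-> ~z = I <-> I = I
x | (z <-> ~z) = true | I = true
y | (x | (z <-> ~z)) = true | true = true
~(y | (x | (z <-> ~z))) = ~true = false
z & ~(y | (x | (z <-> ~z))) = I & false = false
In Weak Kleene logic: ~z = ~I = I
z <-> ~z = I <-> I = I
x | (z <-> ~z) = true | I = I
y | (x | (z <-> ~z)) = true | I = I
~(y | (x | (z <-> ~z))) = ~I = I
z & ~(y | (x | (z <-> ~z))) = I & I = I
They differ because Strong Kleene logic and Weak Kleene logic treat I differently under the binary connectives.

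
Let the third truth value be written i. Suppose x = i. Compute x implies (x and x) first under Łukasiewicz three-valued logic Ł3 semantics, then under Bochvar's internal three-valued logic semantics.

T; i

In Łukasiewicz three-valued logic Ł3: x and x = i and i = i
x implies (x and x) = i implies i = T  [min(1, 1−½+½)]
In Bochvar's internal three-valued logic: x and x = i and i = i
x implies (x and x) = i implies i = i  [any arg is the third value ⇒ result is the third value]
They differ because Łukasiewicz three-valued logic Ł3 and Bochvar's internal three-valued logic treat i differently under the binary connectives.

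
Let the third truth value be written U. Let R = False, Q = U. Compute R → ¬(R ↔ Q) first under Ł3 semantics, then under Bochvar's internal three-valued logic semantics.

In Ł3: R ↔ Q = False ↔ U = U
¬(R ↔ Q) = ¬U = U
R → ¬(R ↔ Q) = False → U = True
In Bochvar's internal three-valued logic: R ↔ Q = False ↔ U = U
¬(R ↔ Q) = ¬U = U
R → ¬(R ↔ Q) = False → U = U  [any arg is the third value ⇒ result is the third value]
They differ because Ł3 and Bochvar's internal three-valued logic treat U differently under the binary connectives.

True; U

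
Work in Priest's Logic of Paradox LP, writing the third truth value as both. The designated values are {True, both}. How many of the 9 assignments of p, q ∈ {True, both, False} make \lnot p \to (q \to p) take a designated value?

8

Of the 9 assignments, 8 give a value in {True, both}.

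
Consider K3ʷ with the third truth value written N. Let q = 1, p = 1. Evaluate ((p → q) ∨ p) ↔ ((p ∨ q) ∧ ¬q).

p → q = 1 → 1 = 1
(p → q) ∨ p = 1 ∨ 1 = 1
p ∨ q = 1 ∨ 1 = 1
¬q = ¬1 = 0
(p ∨ q) ∧ ¬q = 1 ∧ 0 = 0
((p → q) ∨ p) ↔ ((p ∨ q) ∧ ¬q) = 1 ↔ 0 = 0

0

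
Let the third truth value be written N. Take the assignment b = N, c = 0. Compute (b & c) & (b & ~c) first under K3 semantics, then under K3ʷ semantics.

0; N

In K3: b & c = N & 0 = 0
~c = ~0 = 1
b & ~c = N & 1 = N
(b & c) & (b & ~c) = 0 & N = 0
In K3ʷ: b & c = N & 0 = N
~c = ~0 = 1
b & ~c = N & 1 = N
(b & c) & (b & ~c) = N & N = N
They differ because K3 and K3ʷ treat N differently under the binary connectives.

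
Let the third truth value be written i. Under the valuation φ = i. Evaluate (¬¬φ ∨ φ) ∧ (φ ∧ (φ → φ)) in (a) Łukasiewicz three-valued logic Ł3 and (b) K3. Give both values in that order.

In Łukasiewicz three-valued logic Ł3: ¬φ = ¬i = i
¬¬φ = ¬i = i
¬¬φ ∨ φ = i ∨ i = i
φ → φ = i → i = True  [min(1, 1−½+½)]
φ ∧ (φ → φ) = i ∧ True = i
(¬¬φ ∨ φ) ∧ (φ ∧ (φ → φ)) = i ∧ i = i
In K3: ¬φ = ¬i = i
¬¬φ = ¬i = i
¬¬φ ∨ φ = i ∨ i = i
φ → φ = i → i = i  [¬i ∨ i]
φ ∧ (φ → φ) = i ∧ i = i
(¬¬φ ∨ φ) ∧ (φ ∧ (φ → φ)) = i ∧ i = i

i; i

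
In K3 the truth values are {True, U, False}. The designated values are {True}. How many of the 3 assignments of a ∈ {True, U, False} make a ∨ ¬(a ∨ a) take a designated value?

a=True: True ✓
a=U: U ·
a=False: True ✓

2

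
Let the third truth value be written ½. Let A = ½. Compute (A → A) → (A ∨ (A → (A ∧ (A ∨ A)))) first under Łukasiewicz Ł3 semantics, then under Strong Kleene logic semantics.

In Łukasiewicz Ł3: A → A = ½ → ½ = 1
A ∨ A = ½ ∨ ½ = ½
A ∧ (A ∨ A) = ½ ∧ ½ = ½
A → (A ∧ (A ∨ A)) = ½ → ½ = 1
A ∨ (A → (A ∧ (A ∨ A))) = ½ ∨ 1 = 1
(A → A) → (A ∨ (A → (A ∧ (A ∨ A)))) = 1 → 1 = 1
In Strong Kleene logic: A → A = ½ → ½ = ½  [¬½ ∨ ½]
A ∨ A = ½ ∨ ½ = ½
A ∧ (A ∨ A) = ½ ∧ ½ = ½
A → (A ∧ (A ∨ A)) = ½ → ½ = ½
A ∨ (A → (A ∧ (A ∨ A))) = ½ ∨ ½ = ½
(A → A) → (A ∨ (A → (A ∧ (A ∨ A)))) = ½ → ½ = ½
They differ because Łukasiewicz Ł3 and Strong Kleene logic treat ½ differently under implication.

1; ½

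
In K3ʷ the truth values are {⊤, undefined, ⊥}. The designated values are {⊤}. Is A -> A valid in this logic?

No

Countermodel: A=undefined gives undefined, which is not designated.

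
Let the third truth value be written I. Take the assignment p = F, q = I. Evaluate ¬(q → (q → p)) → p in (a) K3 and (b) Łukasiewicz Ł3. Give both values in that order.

I; T

In K3: q → p = I → F = I
q → (q → p) = I → I = I
¬(q → (q → p)) = ¬I = I
¬(q → (q → p)) → p = I → F = I
In Łukasiewicz Ł3: q → p = I → F = I  [min(1, 1−½+0)]
q → (q → p) = I → I = T
¬(q → (q → p)) = ¬T = F
¬(q → (q → p)) → p = F → F = T
They differ because K3 and Łukasiewicz Ł3 treat I differently under implication.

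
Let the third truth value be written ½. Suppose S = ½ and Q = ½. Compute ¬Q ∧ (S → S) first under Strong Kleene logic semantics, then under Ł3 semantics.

In Strong Kleene logic: ¬Q = ¬½ = ½
S → S = ½ → ½ = ½  [¬½ ∨ ½]
¬Q ∧ (S → S) = ½ ∧ ½ = ½
In Ł3: ¬Q = ¬½ = ½
S → S = ½ → ½ = ⊤  [min(1, 1−½+½)]
¬Q ∧ (S → S) = ½ ∧ ⊤ = ½

½; ½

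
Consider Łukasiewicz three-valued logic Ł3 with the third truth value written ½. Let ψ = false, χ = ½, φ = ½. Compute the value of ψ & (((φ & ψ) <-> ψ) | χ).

φ & ψ = ½ & false = false
(φ & ψ) <-> ψ = false <-> false = true
((φ & ψ) <-> ψ) | χ = true | ½ = true
ψ & (((φ & ψ) <-> ψ) | χ) = false & true = false

false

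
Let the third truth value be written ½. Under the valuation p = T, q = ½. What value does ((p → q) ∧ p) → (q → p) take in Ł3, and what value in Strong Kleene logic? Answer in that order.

In Ł3: p → q = T → ½ = ½  [min(1, 1−1+½)]
(p → q) ∧ p = ½ ∧ T = ½
q → p = ½ → T = T
((p → q) ∧ p) → (q → p) = ½ → T = T
In Strong Kleene logic: p → q = T → ½ = ½
(p → q) ∧ p = ½ ∧ T = ½
q → p = ½ → T = T
((p → q) ∧ p) → (q → p) = ½ → T = T

T; T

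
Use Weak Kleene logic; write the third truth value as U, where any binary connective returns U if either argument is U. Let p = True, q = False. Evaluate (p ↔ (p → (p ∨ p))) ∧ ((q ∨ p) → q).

p ∨ p = True ∨ True = True
p → (p ∨ p) = True → True = True
p ↔ (p → (p ∨ p)) = True ↔ True = True
q ∨ p = False ∨ True = True
(q ∨ p) → q = True → False = False
(p ↔ (p → (p ∨ p))) ∧ ((q ∨ p) → q) = True ∧ False = False

False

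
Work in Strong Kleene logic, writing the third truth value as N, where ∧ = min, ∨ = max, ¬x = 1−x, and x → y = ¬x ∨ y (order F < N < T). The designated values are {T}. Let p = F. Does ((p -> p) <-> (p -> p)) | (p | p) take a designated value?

Yes

p -> p = F -> F = T
p -> p = F -> F = T
(p -> p) <-> (p -> p) = T <-> T = T
p | p = F | F = F
((p -> p) <-> (p -> p)) | (p | p) = T | F = T
T ∈ {T}.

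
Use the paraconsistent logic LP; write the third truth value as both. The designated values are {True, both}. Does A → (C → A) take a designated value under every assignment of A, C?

Yes

Every assignment of A, C over {True, both, False} gives a value in {True, both}.
In particular, with A=both, C=both: A → (C → A) = both.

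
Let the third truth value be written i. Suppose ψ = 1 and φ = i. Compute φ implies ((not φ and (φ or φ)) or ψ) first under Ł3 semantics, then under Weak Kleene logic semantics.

1; i

In Ł3: not φ = not i = i
φ or φ = i or i = i
not φ and (φ or φ) = i and i = i
(not φ and (φ or φ)) or ψ = i or 1 = 1
φ implies ((not φ and (φ or φ)) or ψ) = i implies 1 = 1  [min(1, 1−½+1)]
In Weak Kleene logic: not φ = not i = i
φ or φ = i or i = i
not φ and (φ or φ) = i and i = i
(not φ and (φ or φ)) or ψ = i or 1 = i
φ implies ((not φ and (φ or φ)) or ψ) = i implies i = i
They differ because Ł3 and Weak Kleene logic treat i differently under the binary connectives.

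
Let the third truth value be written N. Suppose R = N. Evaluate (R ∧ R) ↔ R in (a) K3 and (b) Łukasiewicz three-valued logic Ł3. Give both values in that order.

In K3: R ∧ R = N ∧ N = N
(R ∧ R) ↔ R = N ↔ N = N
In Łukasiewicz three-valued logic Ł3: R ∧ R = N ∧ N = N
(R ∧ R) ↔ R = N ↔ N = true  [1 − |½−½|]
They differ because K3 and Łukasiewicz three-valued logic Ł3 treat N differently under implication.

N; true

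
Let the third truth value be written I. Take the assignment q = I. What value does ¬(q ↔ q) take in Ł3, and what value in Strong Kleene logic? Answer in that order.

False; I

In Ł3: q ↔ q = I ↔ I = True  [1 − |½−½|]
¬(q ↔ q) = ¬True = False
In Strong Kleene logic: q ↔ q = I ↔ I = I
¬(q ↔ q) = ¬I = I
They differ because Ł3 and Strong Kleene logic treat I differently under implication.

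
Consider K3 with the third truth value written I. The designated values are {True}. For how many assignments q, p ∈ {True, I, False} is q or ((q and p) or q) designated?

Designated under: (q=True, p=True); (q=True, p=I); (q=True, p=False).

3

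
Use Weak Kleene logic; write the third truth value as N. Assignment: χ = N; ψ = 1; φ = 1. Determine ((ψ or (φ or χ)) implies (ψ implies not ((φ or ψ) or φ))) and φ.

N

φ or χ = 1 or N = N
ψ or (φ or χ) = 1 or N = N
φ or ψ = 1 or 1 = 1
(φ or ψ) or φ = 1 or 1 = 1
not ((φ or ψ) or φ) = not 1 = 0
ψ implies not ((φ or ψ) or φ) = 1 implies 0 = 0
(ψ or (φ or χ)) implies (ψ implies not ((φ or ψ) or φ)) = N implies 0 = N  [any arg is the third value ⇒ result is the third value]
((ψ or (φ or χ)) implies (ψ implies not ((φ or ψ) or φ))) and φ = N and 1 = N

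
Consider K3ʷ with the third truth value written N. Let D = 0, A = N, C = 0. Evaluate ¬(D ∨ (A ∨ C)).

N

A ∨ C = N ∨ 0 = N
D ∨ (A ∨ C) = 0 ∨ N = N
¬(D ∨ (A ∨ C)) = ¬N = N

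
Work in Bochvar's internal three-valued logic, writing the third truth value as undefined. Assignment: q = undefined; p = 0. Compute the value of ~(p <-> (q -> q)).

q -> q = undefined -> undefined = undefined
p <-> (q -> q) = 0 <-> undefined = undefined
~(p <-> (q -> q)) = ~undefined = undefined

undefined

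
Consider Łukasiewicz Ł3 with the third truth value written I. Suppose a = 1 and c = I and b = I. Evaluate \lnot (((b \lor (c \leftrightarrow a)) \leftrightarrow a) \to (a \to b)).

0

c \leftrightarrow a = I \leftrightarrow 1 = I  [1 − |½−1|]
b \lor (c \leftrightarrow a) = I \lor I = I
(b \lor (c \leftrightarrow a)) \leftrightarrow a = I \leftrightarrow 1 = I
a \to b = 1 \to I = I
((b \lor (c \leftrightarrow a)) \leftrightarrow a) \to (a \to b) = I \to I = 1
\lnot (((b \lor (c \leftrightarrow a)) \leftrightarrow a) \to (a \to b)) = \lnot 1 = 0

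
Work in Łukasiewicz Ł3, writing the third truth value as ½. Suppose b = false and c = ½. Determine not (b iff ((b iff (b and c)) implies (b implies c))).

true

b and c = false and ½ = false
b iff (b and c) = false iff false = true
b implies c = false implies ½ = true  [min(1, 1−0+½)]
(b iff (b and c)) implies (b implies c) = true implies true = true
b iff ((b iff (b and c)) implies (b implies c)) = false iff true = false
not (b iff ((b iff (b and c)) implies (b implies c))) = not false = true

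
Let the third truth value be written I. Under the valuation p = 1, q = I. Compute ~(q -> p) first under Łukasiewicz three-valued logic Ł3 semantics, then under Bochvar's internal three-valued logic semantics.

0; I

In Łukasiewicz three-valued logic Ł3: q -> p = I -> 1 = 1  [min(1, 1−½+1)]
~(q -> p) = ~1 = 0
In Bochvar's internal three-valued logic: q -> p = I -> 1 = I  [any arg is the third value ⇒ result is the third value]
~(q -> p) = ~I = I
They differ because Łukasiewicz three-valued logic Ł3 and Bochvar's internal three-valued logic treat I differently under the binary connectives.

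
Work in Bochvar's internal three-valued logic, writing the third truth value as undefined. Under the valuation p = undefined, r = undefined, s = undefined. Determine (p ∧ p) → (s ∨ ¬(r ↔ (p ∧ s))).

undefined

p ∧ p = undefined ∧ undefined = undefined
p ∧ s = undefined ∧ undefined = undefined
r ↔ (p ∧ s) = undefined ↔ undefined = undefined
¬(r ↔ (p ∧ s)) = ¬undefined = undefined
s ∨ ¬(r ↔ (p ∧ s)) = undefined ∨ undefined = undefined
(p ∧ p) → (s ∨ ¬(r ↔ (p ∧ s))) = undefined → undefined = undefined  [any arg is the third value ⇒ result is the third value]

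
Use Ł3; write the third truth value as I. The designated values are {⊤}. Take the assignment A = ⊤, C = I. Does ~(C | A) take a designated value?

C | A = I | ⊤ = ⊤
~(C | A) = ~⊤ = ⊥
⊥ ∉ {⊤}.

No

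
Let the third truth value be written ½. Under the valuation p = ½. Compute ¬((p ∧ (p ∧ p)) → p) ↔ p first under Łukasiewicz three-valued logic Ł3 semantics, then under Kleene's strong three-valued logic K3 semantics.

½; ½

In Łukasiewicz three-valued logic Ł3: p ∧ p = ½ ∧ ½ = ½
p ∧ (p ∧ p) = ½ ∧ ½ = ½
(p ∧ (p ∧ p)) → p = ½ → ½ = True  [min(1, 1−½+½)]
¬((p ∧ (p ∧ p)) → p) = ¬True = False
¬((p ∧ (p ∧ p)) → p) ↔ p = False ↔ ½ = ½
In Kleene's strong three-valued logic K3: p ∧ p = ½ ∧ ½ = ½
p ∧ (p ∧ p) = ½ ∧ ½ = ½
(p ∧ (p ∧ p)) → p = ½ → ½ = ½  [¬½ ∨ ½]
¬((p ∧ (p ∧ p)) → p) = ¬½ = ½
¬((p ∧ (p ∧ p)) → p) ↔ p = ½ ↔ ½ = ½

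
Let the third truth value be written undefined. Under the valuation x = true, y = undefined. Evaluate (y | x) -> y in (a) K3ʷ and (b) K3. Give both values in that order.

In K3ʷ: y | x = undefined | true = undefined
(y | x) -> y = undefined -> undefined = undefined  [any arg is the third value ⇒ result is the third value]
In K3: y | x = undefined | true = true
(y | x) -> y = true -> undefined = undefined  [~true | undefined]

undefined; undefined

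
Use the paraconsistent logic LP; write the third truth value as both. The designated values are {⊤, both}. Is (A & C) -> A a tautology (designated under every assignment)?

Every assignment of A, C over {⊤, both, ⊥} gives a value in {⊤, both}.
In particular, with A=both, C=both: (A & C) -> A = both.

Yes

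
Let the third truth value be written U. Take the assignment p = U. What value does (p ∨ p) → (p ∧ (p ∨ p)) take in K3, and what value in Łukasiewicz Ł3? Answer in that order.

U; 1

In K3: p ∨ p = U ∨ U = U
p ∨ p = U ∨ U = U
p ∧ (p ∨ p) = U ∧ U = U
(p ∨ p) → (p ∧ (p ∨ p)) = U → U = U
In Łukasiewicz Ł3: p ∨ p = U ∨ U = U
p ∨ p = U ∨ U = U
p ∧ (p ∨ p) = U ∧ U = U
(p ∨ p) → (p ∧ (p ∨ p)) = U → U = 1  [min(1, 1−½+½)]
They differ because K3 and Łukasiewicz Ł3 treat U differently under implication.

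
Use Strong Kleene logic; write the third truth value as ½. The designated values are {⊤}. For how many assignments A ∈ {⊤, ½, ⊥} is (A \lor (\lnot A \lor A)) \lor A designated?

A=⊤: ⊤ ✓
A=½: ½ ·
A=⊥: ⊤ ✓

2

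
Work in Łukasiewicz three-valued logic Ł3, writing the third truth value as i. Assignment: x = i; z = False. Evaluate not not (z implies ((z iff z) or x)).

z iff z = False iff False = True
(z iff z) or x = True or i = True
z implies ((z iff z) or x) = False implies True = True
not (z implies ((z iff z) or x)) = not True = False
not not (z implies ((z iff z) or x)) = not False = True

True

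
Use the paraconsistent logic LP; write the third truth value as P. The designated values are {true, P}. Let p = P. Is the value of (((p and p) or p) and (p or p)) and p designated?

Yes

p and p = P and P = P
(p and p) or p = P or P = P
p or p = P or P = P
((p and p) or p) and (p or p) = P and P = P
(((p and p) or p) and (p or p)) and p = P and P = P
P ∈ {true, P}.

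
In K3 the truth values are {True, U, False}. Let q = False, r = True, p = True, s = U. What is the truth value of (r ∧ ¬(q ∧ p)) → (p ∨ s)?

q ∧ p = False ∧ True = False
¬(q ∧ p) = ¬False = True
r ∧ ¬(q ∧ p) = True ∧ True = True
p ∨ s = True ∨ U = True
(r ∧ ¬(q ∧ p)) → (p ∨ s) = True → True = True

True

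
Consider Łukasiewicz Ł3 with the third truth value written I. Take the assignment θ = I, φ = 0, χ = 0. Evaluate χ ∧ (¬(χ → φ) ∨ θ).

χ → φ = 0 → 0 = 1
¬(χ → φ) = ¬1 = 0
¬(χ → φ) ∨ θ = 0 ∨ I = I
χ ∧ (¬(χ → φ) ∨ θ) = 0 ∧ I = 0

0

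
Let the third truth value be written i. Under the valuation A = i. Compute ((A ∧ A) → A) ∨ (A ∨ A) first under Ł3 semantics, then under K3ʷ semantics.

In Ł3: A ∧ A = i ∧ i = i
(A ∧ A) → A = i → i = ⊤  [min(1, 1−½+½)]
A ∨ A = i ∨ i = i
((A ∧ A) → A) ∨ (A ∨ A) = ⊤ ∨ i = ⊤
In K3ʷ: A ∧ A = i ∧ i = i
(A ∧ A) → A = i → i = i  [any arg is the third value ⇒ result is the third value]
A ∨ A = i ∨ i = i
((A ∧ A) → A) ∨ (A ∨ A) = i ∨ i = i
They differ because Ł3 and K3ʷ treat i differently under the binary connectives.

⊤; i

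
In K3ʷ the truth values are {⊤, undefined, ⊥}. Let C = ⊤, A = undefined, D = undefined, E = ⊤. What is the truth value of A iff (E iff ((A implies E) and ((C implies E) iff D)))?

A implies E = undefined implies ⊤ = undefined  [any arg is the third value ⇒ result is the third value]
C implies E = ⊤ implies ⊤ = ⊤
(C implies E) iff D = ⊤ iff undefined = undefined
(A implies E) and ((C implies E) iff D) = undefined and undefined = undefined
E iff ((A implies E) and ((C implies E) iff D)) = ⊤ iff undefined = undefined
A iff (E iff ((A implies E) and ((C implies E) iff D))) = undefined iff undefined = undefined

undefined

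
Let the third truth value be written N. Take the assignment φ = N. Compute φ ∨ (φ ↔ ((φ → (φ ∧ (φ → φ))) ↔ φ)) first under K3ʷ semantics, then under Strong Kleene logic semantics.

N; N

In K3ʷ: φ → φ = N → N = N  [any arg is the third value ⇒ result is the third value]
φ ∧ (φ → φ) = N ∧ N = N
φ → (φ ∧ (φ → φ)) = N → N = N
(φ → (φ ∧ (φ → φ))) ↔ φ = N ↔ N = N
φ ↔ ((φ → (φ ∧ (φ → φ))) ↔ φ) = N ↔ N = N
φ ∨ (φ ↔ ((φ → (φ ∧ (φ → φ))) ↔ φ)) = N ∨ N = N
In Strong Kleene logic: φ → φ = N → N = N
φ ∧ (φ → φ) = N ∧ N = N
φ → (φ ∧ (φ → φ)) = N → N = N
(φ → (φ ∧ (φ → φ))) ↔ φ = N ↔ N = N
φ ↔ ((φ → (φ ∧ (φ → φ))) ↔ φ) = N ↔ N = N
φ ∨ (φ ↔ ((φ → (φ ∧ (φ → φ))) ↔ φ)) = N ∨ N = N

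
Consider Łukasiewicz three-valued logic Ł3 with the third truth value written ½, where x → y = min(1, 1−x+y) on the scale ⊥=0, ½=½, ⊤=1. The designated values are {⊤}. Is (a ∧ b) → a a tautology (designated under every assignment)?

Yes

Every assignment of a, b over {⊤, ½, ⊥} gives a value in {⊤}.
In particular, with a=½, b=½: (a ∧ b) → a = ⊤.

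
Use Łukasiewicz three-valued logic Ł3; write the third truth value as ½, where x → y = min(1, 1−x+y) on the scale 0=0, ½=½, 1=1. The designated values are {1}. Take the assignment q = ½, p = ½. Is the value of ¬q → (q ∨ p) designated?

¬q = ¬½ = ½
q ∨ p = ½ ∨ ½ = ½
¬q → (q ∨ p) = ½ → ½ = 1  [min(1, 1−½+½)]
1 ∈ {1}.

Yes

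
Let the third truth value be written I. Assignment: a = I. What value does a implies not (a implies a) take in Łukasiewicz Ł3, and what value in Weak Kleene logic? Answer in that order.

I; I

In Łukasiewicz Ł3: a implies a = I implies I = ⊤  [min(1, 1−½+½)]
not (a implies a) = not ⊤ = ⊥
a implies not (a implies a) = I implies ⊥ = I
In Weak Kleene logic: a implies a = I implies I = I  [any arg is the third value ⇒ result is the third value]
not (a implies a) = not I = I
a implies not (a implies a) = I implies I = I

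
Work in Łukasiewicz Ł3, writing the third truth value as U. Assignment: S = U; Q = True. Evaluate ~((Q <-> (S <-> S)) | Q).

False

S <-> S = U <-> U = True  [1 − |½−½|]
Q <-> (S <-> S) = True <-> True = True
(Q <-> (S <-> S)) | Q = True | True = True
~((Q <-> (S <-> S)) | Q) = ~True = False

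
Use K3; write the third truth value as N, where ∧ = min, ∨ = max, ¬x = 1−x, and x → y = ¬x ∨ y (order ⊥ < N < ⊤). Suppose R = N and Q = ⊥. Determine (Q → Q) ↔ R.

N

Q → Q = ⊥ → ⊥ = ⊤
(Q → Q) ↔ R = ⊤ ↔ N = N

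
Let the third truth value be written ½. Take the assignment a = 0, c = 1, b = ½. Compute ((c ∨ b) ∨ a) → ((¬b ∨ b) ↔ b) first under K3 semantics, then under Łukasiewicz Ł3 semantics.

In K3: c ∨ b = 1 ∨ ½ = 1
(c ∨ b) ∨ a = 1 ∨ 0 = 1
¬b = ¬½ = ½
¬b ∨ b = ½ ∨ ½ = ½
(¬b ∨ b) ↔ b = ½ ↔ ½ = ½
((c ∨ b) ∨ a) → ((¬b ∨ b) ↔ b) = 1 → ½ = ½
In Łukasiewicz Ł3: c ∨ b = 1 ∨ ½ = 1
(c ∨ b) ∨ a = 1 ∨ 0 = 1
¬b = ¬½ = ½
¬b ∨ b = ½ ∨ ½ = ½
(¬b ∨ b) ↔ b = ½ ↔ ½ = 1  [1 − |½−½|]
((c ∨ b) ∨ a) → ((¬b ∨ b) ↔ b) = 1 → 1 = 1
They differ because K3 and Łukasiewicz Ł3 treat ½ differently under implication.

½; 1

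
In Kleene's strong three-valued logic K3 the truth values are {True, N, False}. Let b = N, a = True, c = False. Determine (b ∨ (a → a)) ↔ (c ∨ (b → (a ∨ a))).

a → a = True → True = True
b ∨ (a → a) = N ∨ True = True
a ∨ a = True ∨ True = True
b → (a ∨ a) = N → True = True
c ∨ (b → (a ∨ a)) = False ∨ True = True
(b ∨ (a → a)) ↔ (c ∨ (b → (a ∨ a))) = True ↔ True = True

True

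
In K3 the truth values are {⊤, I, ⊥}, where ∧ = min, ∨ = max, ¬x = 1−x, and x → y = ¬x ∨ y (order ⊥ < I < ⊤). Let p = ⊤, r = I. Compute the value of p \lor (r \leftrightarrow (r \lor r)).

r \lor r = I \lor I = I
r \leftrightarrow (r \lor r) = I \leftrightarrow I = I
p \lor (r \leftrightarrow (r \lor r)) = ⊤ \lor I = ⊤

⊤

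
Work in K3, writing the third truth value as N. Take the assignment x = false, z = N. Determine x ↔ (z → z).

N

z → z = N → N = N  [¬N ∨ N]
x ↔ (z → z) = false ↔ N = N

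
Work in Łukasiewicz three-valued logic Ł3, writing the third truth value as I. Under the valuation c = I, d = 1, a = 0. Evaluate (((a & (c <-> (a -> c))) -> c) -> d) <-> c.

a -> c = 0 -> I = 1  [min(1, 1−0+½)]
c <-> (a -> c) = I <-> 1 = I
a & (c <-> (a -> c)) = 0 & I = 0
(a & (c <-> (a -> c))) -> c = 0 -> I = 1
((a & (c <-> (a -> c))) -> c) -> d = 1 -> 1 = 1
(((a & (c <-> (a -> c))) -> c) -> d) <-> c = 1 <-> I = I

I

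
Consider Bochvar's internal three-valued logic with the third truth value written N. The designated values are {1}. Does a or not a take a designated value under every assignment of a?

Countermodel: a=N gives N, which is not designated.

No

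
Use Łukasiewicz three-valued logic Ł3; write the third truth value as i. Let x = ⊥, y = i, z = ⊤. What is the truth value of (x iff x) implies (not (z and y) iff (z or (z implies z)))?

i

x iff x = ⊥ iff ⊥ = ⊤
z and y = ⊤ and i = i
not (z and y) = not i = i
z implies z = ⊤ implies ⊤ = ⊤
z or (z implies z) = ⊤ or ⊤ = ⊤
not (z and y) iff (z or (z implies z)) = i iff ⊤ = i  [1 − |½−1|]
(x iff x) implies (not (z and y) iff (z or (z implies z))) = ⊤ implies i = i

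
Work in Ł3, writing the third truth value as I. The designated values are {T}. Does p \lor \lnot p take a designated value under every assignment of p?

Countermodel: p=I gives I, which is not designated.

No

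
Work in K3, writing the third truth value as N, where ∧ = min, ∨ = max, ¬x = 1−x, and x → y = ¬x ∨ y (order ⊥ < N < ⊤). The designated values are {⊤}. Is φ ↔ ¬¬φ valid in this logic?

Countermodel: φ=N gives N, which is not designated.

No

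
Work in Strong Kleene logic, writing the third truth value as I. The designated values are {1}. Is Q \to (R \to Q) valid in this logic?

Countermodel: Q=I, R=1 gives I, which is not designated.

No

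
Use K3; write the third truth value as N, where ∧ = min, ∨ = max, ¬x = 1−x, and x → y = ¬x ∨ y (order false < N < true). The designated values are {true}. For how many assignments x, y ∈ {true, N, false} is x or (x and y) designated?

3

Designated under: (x=true, y=true); (x=true, y=N); (x=true, y=false).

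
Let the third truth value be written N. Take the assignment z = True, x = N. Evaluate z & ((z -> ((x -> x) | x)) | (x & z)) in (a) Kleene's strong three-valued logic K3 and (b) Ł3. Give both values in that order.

In Kleene's strong three-valued logic K3: x -> x = N -> N = N
(x -> x) | x = N | N = N
z -> ((x -> x) | x) = True -> N = N
x & z = N & True = N
(z -> ((x -> x) | x)) | (x & z) = N | N = N
z & ((z -> ((x -> x) | x)) | (x & z)) = True & N = N
In Ł3: x -> x = N -> N = True  [min(1, 1−½+½)]
(x -> x) | x = True | N = True
z -> ((x -> x) | x) = True -> True = True
x & z = N & True = N
(z -> ((x -> x) | x)) | (x & z) = True | N = True
z & ((z -> ((x -> x) | x)) | (x & z)) = True & True = True
They differ because Kleene's strong three-valued logic K3 and Ł3 treat N differently under implication.

N; True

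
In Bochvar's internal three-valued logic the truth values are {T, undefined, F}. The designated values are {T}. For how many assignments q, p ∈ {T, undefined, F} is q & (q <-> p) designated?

1

Designated under: (q=T, p=T).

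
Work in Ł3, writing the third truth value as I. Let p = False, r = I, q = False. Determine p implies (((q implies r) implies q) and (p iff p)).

True

q implies r = False implies I = True  [min(1, 1−0+½)]
(q implies r) implies q = True implies False = False
p iff p = False iff False = True
((q implies r) implies q) and (p iff p) = False and True = False
p implies (((q implies r) implies q) and (p iff p)) = False implies False = True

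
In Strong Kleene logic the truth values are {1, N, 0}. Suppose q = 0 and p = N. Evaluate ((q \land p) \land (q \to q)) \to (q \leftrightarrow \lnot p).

q \land p = 0 \land N = 0
q \to q = 0 \to 0 = 1
(q \land p) \land (q \to q) = 0 \land 1 = 0
\lnot p = \lnot N = N
q \leftrightarrow \lnot p = 0 \leftrightarrow N = N
((q \land p) \land (q \to q)) \to (q \leftrightarrow \lnot p) = 0 \to N = 1

1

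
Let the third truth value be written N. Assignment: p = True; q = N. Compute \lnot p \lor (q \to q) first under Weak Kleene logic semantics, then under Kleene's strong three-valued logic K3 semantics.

N; N

In Weak Kleene logic: \lnot p = \lnot True = False
q \to q = N \to N = N  [any arg is the third value ⇒ result is the third value]
\lnot p \lor (q \to q) = False \lor N = N
In Kleene's strong three-valued logic K3: \lnot p = \lnot True = False
q \to q = N \to N = N
\lnot p \lor (q \to q) = False \lor N = N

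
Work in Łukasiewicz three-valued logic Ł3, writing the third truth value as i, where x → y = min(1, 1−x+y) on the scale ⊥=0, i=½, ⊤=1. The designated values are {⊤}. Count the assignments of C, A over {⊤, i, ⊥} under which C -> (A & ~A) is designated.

Designated under: (C=i, A=i); (C=⊥, A=⊤); (C=⊥, A=i); (C=⊥, A=⊥).

4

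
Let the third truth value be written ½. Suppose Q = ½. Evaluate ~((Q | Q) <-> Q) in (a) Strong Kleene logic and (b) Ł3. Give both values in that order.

½; ⊥

In Strong Kleene logic: Q | Q = ½ | ½ = ½
(Q | Q) <-> Q = ½ <-> ½ = ½
~((Q | Q) <-> Q) = ~½ = ½
In Ł3: Q | Q = ½ | ½ = ½
(Q | Q) <-> Q = ½ <-> ½ = ⊤  [1 − |½−½|]
~((Q | Q) <-> Q) = ~⊤ = ⊥
They differ because Strong Kleene logic and Ł3 treat ½ differently under implication.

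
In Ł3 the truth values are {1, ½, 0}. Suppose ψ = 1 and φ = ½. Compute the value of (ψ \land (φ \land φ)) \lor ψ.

φ \land φ = ½ \land ½ = ½
ψ \land (φ \land φ) = 1 \land ½ = ½
(ψ \land (φ \land φ)) \lor ψ = ½ \lor 1 = 1

1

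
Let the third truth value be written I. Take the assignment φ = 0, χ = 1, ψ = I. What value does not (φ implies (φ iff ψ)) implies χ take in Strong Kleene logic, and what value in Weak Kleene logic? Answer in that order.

In Strong Kleene logic: φ iff ψ = 0 iff I = I
φ implies (φ iff ψ) = 0 implies I = 1  [not 0 or I]
not (φ implies (φ iff ψ)) = not 1 = 0
not (φ implies (φ iff ψ)) implies χ = 0 implies 1 = 1
In Weak Kleene logic: φ iff ψ = 0 iff I = I
φ implies (φ iff ψ) = 0 implies I = I  [any arg is the third value ⇒ result is the third value]
not (φ implies (φ iff ψ)) = not I = I
not (φ implies (φ iff ψ)) implies χ = I implies 1 = I
They differ because Strong Kleene logic and Weak Kleene logic treat I differently under the binary connectives.

1; I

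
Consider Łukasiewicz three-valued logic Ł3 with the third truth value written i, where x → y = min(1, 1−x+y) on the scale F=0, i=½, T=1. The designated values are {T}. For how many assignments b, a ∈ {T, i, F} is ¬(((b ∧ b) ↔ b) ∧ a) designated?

3

Designated under: (b=T, a=F); (b=i, a=F); (b=F, a=F).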